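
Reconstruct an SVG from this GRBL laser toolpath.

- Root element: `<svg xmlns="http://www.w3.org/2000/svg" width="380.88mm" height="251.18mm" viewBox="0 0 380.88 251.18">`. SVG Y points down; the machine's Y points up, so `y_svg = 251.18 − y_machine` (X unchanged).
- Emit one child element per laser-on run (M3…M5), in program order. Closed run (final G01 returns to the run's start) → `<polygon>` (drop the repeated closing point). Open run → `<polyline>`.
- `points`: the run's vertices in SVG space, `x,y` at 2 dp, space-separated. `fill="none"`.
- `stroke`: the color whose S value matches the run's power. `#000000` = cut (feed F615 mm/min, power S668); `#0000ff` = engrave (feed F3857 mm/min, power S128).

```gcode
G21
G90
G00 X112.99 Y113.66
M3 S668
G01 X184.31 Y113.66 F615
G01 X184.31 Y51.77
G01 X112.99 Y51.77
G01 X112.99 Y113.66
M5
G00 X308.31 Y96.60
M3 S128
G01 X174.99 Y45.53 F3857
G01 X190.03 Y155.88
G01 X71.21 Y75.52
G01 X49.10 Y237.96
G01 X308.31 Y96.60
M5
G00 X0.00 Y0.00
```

Machine Y-up, SVG Y-down with viewBox height 251.18, so y_svg = 251.18 − y_machine; X carries over.

Run 1: the run's S668 means `#000000` (cut). The run returns to its start, so emit a `<polygon>` with points (Y-flipped): 112.99,137.52 184.31,137.52 184.31,199.41 112.99,199.41.

Run 2: power S128 maps to stroke `#0000ff` (engrave). The run returns to its start, so emit a `<polygon>` with points (Y-flipped): 308.31,154.58 174.99,205.65 190.03,95.30 71.21,175.66 49.10,13.22.

<svg xmlns="http://www.w3.org/2000/svg" width="380.88mm" height="251.18mm" viewBox="0 0 380.88 251.18">
  <polygon points="112.99,137.52 184.31,137.52 184.31,199.41 112.99,199.41" fill="none" stroke="#000000"/>
  <polygon points="308.31,154.58 174.99,205.65 190.03,95.30 71.21,175.66 49.10,13.22" fill="none" stroke="#0000ff"/>
</svg>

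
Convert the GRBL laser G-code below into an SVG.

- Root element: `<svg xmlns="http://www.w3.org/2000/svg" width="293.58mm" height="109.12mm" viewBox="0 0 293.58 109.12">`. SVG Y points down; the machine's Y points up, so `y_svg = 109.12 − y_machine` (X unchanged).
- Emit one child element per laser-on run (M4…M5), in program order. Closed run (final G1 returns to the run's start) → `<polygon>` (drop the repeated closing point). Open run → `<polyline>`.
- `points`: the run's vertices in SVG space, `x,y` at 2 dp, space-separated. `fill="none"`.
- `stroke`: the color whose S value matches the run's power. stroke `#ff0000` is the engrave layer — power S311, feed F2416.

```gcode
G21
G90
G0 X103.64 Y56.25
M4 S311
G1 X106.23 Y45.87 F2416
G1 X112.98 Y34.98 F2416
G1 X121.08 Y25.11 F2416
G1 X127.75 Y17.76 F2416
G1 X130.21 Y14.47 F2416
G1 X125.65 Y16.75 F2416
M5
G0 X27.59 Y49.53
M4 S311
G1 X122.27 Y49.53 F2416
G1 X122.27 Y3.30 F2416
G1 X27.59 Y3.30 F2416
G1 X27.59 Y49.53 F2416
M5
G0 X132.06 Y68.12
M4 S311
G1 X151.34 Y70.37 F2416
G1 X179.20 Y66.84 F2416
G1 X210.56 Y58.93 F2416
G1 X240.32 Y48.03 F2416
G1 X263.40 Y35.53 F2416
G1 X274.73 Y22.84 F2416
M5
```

y_svg = 109.12 − y_m. Every run uses S311, so all elements get stroke `#ff0000` (engrave).

[1] open run; points: 103.64,52.87 106.23,63.25 112.98,74.14 121.08,84.01 127.75,91.36 130.21,94.65 125.65,92.37

[2] closed run; points: 27.59,59.59 122.27,59.59 122.27,105.82 27.59,105.82

[3] open run; points: 132.06,41.00 151.34,38.75 179.20,42.28 210.56,50.19 240.32,61.09 263.40,73.59 274.73,86.28

<svg xmlns="http://www.w3.org/2000/svg" width="293.58mm" height="109.12mm" viewBox="0 0 293.58 109.12">
  <polyline points="103.64,52.87 106.23,63.25 112.98,74.14 121.08,84.01 127.75,91.36 130.21,94.65 125.65,92.37" fill="none" stroke="#ff0000"/>
  <polygon points="27.59,59.59 122.27,59.59 122.27,105.82 27.59,105.82" fill="none" stroke="#ff0000"/>
  <polyline points="132.06,41.00 151.34,38.75 179.20,42.28 210.56,50.19 240.32,61.09 263.40,73.59 274.73,86.28" fill="none" stroke="#ff0000"/>
</svg>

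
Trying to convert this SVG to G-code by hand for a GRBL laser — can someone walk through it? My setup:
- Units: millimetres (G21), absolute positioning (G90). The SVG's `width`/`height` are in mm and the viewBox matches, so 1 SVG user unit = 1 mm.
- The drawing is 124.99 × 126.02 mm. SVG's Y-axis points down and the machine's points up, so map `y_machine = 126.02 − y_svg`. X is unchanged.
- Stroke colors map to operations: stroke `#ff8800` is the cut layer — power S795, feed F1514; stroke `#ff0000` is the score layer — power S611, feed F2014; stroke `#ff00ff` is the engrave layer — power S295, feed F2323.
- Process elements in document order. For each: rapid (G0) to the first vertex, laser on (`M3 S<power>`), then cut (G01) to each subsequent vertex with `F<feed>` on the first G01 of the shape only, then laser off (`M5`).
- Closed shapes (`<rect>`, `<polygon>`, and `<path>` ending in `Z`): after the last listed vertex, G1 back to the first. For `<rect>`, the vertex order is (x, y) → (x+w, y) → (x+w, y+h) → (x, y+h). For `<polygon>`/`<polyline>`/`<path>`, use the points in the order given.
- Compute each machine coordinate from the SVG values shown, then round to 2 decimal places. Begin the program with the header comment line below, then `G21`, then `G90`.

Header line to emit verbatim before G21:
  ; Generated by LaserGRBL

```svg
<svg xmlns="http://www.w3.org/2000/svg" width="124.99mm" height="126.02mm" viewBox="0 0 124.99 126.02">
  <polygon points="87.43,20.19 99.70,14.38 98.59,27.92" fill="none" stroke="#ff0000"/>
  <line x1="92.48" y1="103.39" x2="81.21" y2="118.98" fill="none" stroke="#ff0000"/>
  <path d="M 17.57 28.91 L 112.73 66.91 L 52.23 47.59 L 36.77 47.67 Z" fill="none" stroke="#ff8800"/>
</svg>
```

viewBox `0 0 124.99 126.02` with mm width/height → 1 unit = 1 mm. Flip: y_m = 126.02 − y_svg.

**Shape 1** — `<polygon>` regular polygon, stroke `#ff0000` → score (S611, F2014). Machine vertices: (87.43,105.83) → (99.70,111.64) → (98.59,98.10) → (87.43,105.83). Closed: final G1 returns to the first vertex.

**Shape 2** — `<line>` line segment, stroke `#ff0000` → score (S611, F2014). Machine vertices: (92.48,22.63) → (81.21,7.04). Open path.

**Shape 3** — `<path>` closed polygon, stroke `#ff8800` → cut (S795, F1514). Machine vertices: (17.57,97.11) → (112.73,59.11) → (52.23,78.43) → (36.77,78.35) → (17.57,97.11). Closed: final G1 returns to the first vertex.

; Generated by LaserGRBL
G21
G90
G0 X87.43 Y105.83
M3 S611
G01 X99.70 Y111.64 F2014
G01 X98.59 Y98.10
G01 X87.43 Y105.83
M5
G0 X92.48 Y22.63
M3 S611
G01 X81.21 Y7.04 F2014
M5
G0 X17.57 Y97.11
M3 S795
G01 X112.73 Y59.11 F1514
G01 X52.23 Y78.43
G01 X36.77 Y78.35
G01 X17.57 Y97.11
M5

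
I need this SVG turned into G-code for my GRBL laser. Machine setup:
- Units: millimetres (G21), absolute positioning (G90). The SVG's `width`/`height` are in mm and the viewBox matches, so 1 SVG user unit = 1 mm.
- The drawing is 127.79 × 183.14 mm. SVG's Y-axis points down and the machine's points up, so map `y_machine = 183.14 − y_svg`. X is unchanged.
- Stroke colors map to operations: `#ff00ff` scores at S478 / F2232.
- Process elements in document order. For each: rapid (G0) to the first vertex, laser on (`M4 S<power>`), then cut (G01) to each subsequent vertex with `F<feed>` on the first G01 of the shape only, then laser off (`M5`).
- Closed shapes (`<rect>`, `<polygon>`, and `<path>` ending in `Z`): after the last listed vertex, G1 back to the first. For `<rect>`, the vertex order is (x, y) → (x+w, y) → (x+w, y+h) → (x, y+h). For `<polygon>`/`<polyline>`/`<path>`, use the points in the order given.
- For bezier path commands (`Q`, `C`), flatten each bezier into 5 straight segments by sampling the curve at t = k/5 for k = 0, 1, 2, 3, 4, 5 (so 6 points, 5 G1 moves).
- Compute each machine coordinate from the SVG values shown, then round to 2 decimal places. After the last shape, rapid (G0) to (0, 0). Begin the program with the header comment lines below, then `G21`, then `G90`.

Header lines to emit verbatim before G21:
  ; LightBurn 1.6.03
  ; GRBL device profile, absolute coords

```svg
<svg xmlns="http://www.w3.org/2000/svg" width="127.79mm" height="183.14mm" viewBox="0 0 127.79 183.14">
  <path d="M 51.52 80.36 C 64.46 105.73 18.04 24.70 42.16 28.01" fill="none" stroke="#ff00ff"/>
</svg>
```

; LightBurn 1.6.03
; GRBL device profile, absolute coords
G21
G90
G0 X51.52 Y102.78
M4 S478
G01 X53.20 Y98.80 F2232
G01 X46.87 Y111.20
G01 X38.76 Y130.83
G01 X35.11 Y148.52
G01 X42.16 Y155.13
M5
G0 X0.00 Y0.00

Since the viewBox matches the mm dimensions, user units are millimetres directly. The only transform is the Y-flip y_m = 183.14 − y_svg.

Shape 1 is a cubic bezier drawn with `<path>`. Its stroke #ff00ff means score at S478, F2232. After flipping Y the toolpath is (51.52,102.78) → (53.20,98.80) → (46.87,111.20) → (38.76,130.83) → (35.11,148.52) → (42.16,155.13).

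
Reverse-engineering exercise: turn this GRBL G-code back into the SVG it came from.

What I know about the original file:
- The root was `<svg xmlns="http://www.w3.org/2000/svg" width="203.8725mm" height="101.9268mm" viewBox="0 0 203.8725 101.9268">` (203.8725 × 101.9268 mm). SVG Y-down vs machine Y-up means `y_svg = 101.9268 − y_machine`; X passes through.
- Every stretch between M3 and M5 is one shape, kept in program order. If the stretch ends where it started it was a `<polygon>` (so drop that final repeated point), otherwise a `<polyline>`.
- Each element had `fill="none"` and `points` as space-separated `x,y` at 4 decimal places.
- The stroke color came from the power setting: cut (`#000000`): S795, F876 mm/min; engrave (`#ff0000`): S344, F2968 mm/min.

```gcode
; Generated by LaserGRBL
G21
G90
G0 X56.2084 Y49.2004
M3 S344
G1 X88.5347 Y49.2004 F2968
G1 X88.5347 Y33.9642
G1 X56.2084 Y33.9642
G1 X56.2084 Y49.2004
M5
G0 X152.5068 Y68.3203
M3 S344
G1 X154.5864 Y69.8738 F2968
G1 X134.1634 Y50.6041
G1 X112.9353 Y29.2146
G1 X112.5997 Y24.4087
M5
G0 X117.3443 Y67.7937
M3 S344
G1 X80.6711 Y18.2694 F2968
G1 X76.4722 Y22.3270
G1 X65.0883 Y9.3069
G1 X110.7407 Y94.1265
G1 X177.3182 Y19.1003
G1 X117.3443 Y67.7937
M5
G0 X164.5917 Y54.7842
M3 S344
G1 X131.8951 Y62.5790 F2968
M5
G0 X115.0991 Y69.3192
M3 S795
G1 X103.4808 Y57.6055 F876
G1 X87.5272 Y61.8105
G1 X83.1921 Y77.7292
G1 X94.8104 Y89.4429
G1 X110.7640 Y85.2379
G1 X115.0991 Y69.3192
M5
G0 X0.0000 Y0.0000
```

<svg xmlns="http://www.w3.org/2000/svg" width="203.8725mm" height="101.9268mm" viewBox="0 0 203.8725 101.9268">
  <polygon points="56.2084,52.7264 88.5347,52.7264 88.5347,67.9626 56.2084,67.9626" fill="none" stroke="#ff0000"/>
  <polyline points="152.5068,33.6065 154.5864,32.0530 134.1634,51.3227 112.9353,72.7122 112.5997,77.5181" fill="none" stroke="#ff0000"/>
  <polygon points="117.3443,34.1331 80.6711,83.6574 76.4722,79.5998 65.0883,92.6199 110.7407,7.8003 177.3182,82.8265" fill="none" stroke="#ff0000"/>
  <polyline points="164.5917,47.1426 131.8951,39.3478" fill="none" stroke="#ff0000"/>
  <polygon points="115.0991,32.6076 103.4808,44.3213 87.5272,40.1163 83.1921,24.1976 94.8104,12.4839 110.7640,16.6889" fill="none" stroke="#000000"/>
</svg>

y_svg = 101.9268 − y_m.

[1] S344→`#ff0000` (engrave); closed run; points: 56.2084,52.7264 88.5347,52.7264 88.5347,67.9626 56.2084,67.9626

[2] S344→`#ff0000` (engrave); open run; points: 152.5068,33.6065 154.5864,32.0530 134.1634,51.3227 112.9353,72.7122 112.5997,77.5181

[3] S344→`#ff0000` (engrave); closed run; points: 117.3443,34.1331 80.6711,83.6574 76.4722,79.5998 65.0883,92.6199 110.7407,7.8003 177.3182,82.8265

[4] S344→`#ff0000` (engrave); open run; points: 164.5917,47.1426 131.8951,39.3478

[5] S795→`#000000` (cut); closed run; points: 115.0991,32.6076 103.4808,44.3213 87.5272,40.1163 83.1921,24.1976 94.8104,12.4839 110.7640,16.6889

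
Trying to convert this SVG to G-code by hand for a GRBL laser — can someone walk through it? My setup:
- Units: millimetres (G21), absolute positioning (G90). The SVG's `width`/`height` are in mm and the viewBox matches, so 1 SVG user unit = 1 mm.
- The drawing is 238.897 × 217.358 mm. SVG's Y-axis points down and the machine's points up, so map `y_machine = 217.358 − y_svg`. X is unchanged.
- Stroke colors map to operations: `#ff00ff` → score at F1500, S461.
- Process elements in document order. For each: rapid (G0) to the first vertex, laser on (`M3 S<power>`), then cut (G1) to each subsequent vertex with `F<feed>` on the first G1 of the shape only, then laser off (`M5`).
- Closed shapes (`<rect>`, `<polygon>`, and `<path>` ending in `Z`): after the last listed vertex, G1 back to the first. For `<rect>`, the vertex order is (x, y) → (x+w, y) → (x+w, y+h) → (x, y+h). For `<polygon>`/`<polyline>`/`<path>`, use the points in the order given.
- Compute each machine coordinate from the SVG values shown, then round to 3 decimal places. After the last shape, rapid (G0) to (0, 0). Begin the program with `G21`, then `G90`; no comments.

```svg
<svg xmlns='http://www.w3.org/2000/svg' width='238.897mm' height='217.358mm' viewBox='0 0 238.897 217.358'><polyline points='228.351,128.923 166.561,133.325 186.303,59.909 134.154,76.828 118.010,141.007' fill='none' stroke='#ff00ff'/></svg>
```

1 u = 1 mm; y_m = 217.358 − y.

[1] `<polyline>` open polyline, #ff00ff→score S461 F1500: (228.351,88.435) → (166.561,84.033) → (186.303,157.449) → (134.154,140.530) → (118.010,76.351)

G21
G90
G0 X228.351 Y88.435
M3 S461
G1 X166.561 Y84.033 F1500
G1 X186.303 Y157.449
G1 X134.154 Y140.530
G1 X118.010 Y76.351
M5
G0 X0.000 Y0.000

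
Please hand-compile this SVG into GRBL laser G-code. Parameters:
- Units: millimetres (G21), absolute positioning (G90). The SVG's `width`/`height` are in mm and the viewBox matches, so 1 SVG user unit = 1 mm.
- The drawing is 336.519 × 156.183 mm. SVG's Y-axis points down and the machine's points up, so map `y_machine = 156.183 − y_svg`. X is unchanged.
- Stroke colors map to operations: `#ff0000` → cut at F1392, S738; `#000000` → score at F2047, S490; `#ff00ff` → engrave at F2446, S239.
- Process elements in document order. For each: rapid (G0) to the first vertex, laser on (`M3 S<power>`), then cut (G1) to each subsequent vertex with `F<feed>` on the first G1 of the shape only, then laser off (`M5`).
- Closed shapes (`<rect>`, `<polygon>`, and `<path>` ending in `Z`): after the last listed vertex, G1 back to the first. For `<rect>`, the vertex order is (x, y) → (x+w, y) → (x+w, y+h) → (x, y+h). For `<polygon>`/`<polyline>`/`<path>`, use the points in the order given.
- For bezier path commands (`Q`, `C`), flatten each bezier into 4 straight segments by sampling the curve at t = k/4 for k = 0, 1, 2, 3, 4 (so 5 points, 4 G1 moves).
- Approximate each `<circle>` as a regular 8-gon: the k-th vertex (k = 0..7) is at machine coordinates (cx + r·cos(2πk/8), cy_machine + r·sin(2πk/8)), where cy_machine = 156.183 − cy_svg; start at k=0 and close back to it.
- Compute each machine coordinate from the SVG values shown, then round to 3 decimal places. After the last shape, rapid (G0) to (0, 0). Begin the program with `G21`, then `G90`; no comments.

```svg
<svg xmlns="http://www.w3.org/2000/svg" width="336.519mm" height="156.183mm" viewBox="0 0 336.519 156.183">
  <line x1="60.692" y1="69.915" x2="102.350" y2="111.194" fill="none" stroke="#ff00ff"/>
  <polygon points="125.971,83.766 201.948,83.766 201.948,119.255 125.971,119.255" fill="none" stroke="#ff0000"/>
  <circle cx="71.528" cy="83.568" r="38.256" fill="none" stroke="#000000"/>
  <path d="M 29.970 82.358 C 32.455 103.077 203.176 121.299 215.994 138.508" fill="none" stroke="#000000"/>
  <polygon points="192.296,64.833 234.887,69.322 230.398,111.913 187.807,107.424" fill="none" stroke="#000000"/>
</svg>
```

viewBox `0 0 336.519 156.183` with mm width/height → 1 unit = 1 mm. Flip: y_m = 156.183 − y_svg.

**Shape 1** — `<line>` line segment, stroke `#ff00ff` → engrave (S239, F2446). Machine vertices: (60.692,86.268) → (102.350,44.989). Open path.

**Shape 2** — `<polygon>` rectangle, stroke `#ff0000` → cut (S738, F1392). Machine vertices: (125.971,72.417) → (201.948,72.417) → (201.948,36.928) → (125.971,36.928) → (125.971,72.417). Closed: final G1 returns to the first vertex.

**Shape 3** — `<circle>` circle, stroke `#000000` → score (S490, F2047). Machine vertices: (109.784,72.615) → (98.579,99.666) → (71.528,110.871) → (44.477,99.666) → (33.272,72.615) → (44.477,45.564) → (71.528,34.359) → (98.579,45.564) → (109.784,72.615). Closed: final G1 returns to the first vertex.

**Shape 4** — `<path>` cubic bezier, stroke `#000000` → score (S490, F2047). Control points (SVG): P0=(29.970,82.358), P1=(32.455,103.077), P2=(203.176,121.299), P3=(215.994,138.508); sampled at t=k/4. Machine vertices: (29.970,73.825) → (58.282,58.731) → (119.107,44.434) → (181.870,30.795) → (215.994,17.675). Open path.

**Shape 5** — `<polygon>` regular polygon, stroke `#000000` → score (S490, F2047). Machine vertices: (192.296,91.350) → (234.887,86.861) → (230.398,44.270) → (187.807,48.759) → (192.296,91.350). Closed: final G1 returns to the first vertex.

G21
G90
G0 X60.692 Y86.268
M3 S239
G1 X102.350 Y44.989 F2446
M5
G0 X125.971 Y72.417
M3 S738
G1 X201.948 Y72.417 F1392
G1 X201.948 Y36.928
G1 X125.971 Y36.928
G1 X125.971 Y72.417
M5
G0 X109.784 Y72.615
M3 S490
G1 X98.579 Y99.666 F2047
G1 X71.528 Y110.871
G1 X44.477 Y99.666
G1 X33.272 Y72.615
G1 X44.477 Y45.564
G1 X71.528 Y34.359
G1 X98.579 Y45.564
G1 X109.784 Y72.615
M5
G0 X29.970 Y73.825
M3 S490
G1 X58.282 Y58.731 F2047
G1 X119.107 Y44.434
G1 X181.870 Y30.795
G1 X215.994 Y17.675
M5
G0 X192.296 Y91.350
M3 S490
G1 X234.887 Y86.861 F2047
G1 X230.398 Y44.270
G1 X187.807 Y48.759
G1 X192.296 Y91.350
M5
G0 X0.000 Y0.000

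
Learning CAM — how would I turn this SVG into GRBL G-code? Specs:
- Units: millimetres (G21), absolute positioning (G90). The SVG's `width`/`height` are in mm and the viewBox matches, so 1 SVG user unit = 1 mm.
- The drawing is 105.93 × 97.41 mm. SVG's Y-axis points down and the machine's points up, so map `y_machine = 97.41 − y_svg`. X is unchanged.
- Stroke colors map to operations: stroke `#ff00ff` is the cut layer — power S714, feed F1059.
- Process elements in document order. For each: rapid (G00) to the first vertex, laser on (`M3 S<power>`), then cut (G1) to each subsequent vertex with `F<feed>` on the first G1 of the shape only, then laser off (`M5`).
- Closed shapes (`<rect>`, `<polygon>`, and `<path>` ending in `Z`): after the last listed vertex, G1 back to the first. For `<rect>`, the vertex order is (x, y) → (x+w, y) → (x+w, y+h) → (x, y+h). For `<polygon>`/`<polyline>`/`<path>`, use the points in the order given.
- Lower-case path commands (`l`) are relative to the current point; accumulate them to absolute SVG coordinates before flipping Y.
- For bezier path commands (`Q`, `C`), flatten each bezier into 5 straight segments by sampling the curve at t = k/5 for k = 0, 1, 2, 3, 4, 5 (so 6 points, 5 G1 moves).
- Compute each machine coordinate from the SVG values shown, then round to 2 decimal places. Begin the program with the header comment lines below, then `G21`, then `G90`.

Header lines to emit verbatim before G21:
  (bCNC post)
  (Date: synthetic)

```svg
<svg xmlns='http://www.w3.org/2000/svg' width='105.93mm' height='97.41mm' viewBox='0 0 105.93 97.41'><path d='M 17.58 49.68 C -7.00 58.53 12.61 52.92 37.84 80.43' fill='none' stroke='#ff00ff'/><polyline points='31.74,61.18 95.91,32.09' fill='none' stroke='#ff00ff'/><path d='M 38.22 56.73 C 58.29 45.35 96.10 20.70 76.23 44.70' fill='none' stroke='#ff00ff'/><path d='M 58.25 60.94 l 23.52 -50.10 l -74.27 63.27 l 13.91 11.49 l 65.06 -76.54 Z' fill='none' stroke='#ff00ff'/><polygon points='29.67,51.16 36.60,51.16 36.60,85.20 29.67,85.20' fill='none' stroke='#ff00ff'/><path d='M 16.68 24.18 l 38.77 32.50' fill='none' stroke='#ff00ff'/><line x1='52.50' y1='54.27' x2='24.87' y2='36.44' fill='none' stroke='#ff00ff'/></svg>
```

(bCNC post)
(Date: synthetic)
G21
G90
G00 X17.58 Y47.73
M3 S714
G1 X7.83 Y43.77 F1059
G1 X6.83 Y41.01
G1 X12.73 Y37.14
G1 X23.68 Y29.89
G1 X37.84 Y16.98
M5
G00 X31.74 Y36.23
M3 S714
G1 X95.91 Y65.32 F1059
M5
G00 X38.22 Y40.68
M3 S714
G1 X51.79 Y48.61 F1059
G1 X65.99 Y56.74
G1 X77.21 Y62.12
G1 X81.83 Y61.77
G1 X76.23 Y52.71
M5
G00 X58.25 Y36.47
M3 S714
G1 X81.77 Y86.57 F1059
G1 X7.50 Y23.30
G1 X21.41 Y11.81
G1 X86.47 Y88.35
G1 X58.25 Y36.47
M5
G00 X29.67 Y46.25
M3 S714
G1 X36.60 Y46.25 F1059
G1 X36.60 Y12.21
G1 X29.67 Y12.21
G1 X29.67 Y46.25
M5
G00 X16.68 Y73.23
M3 S714
G1 X55.45 Y40.73 F1059
M5
G00 X52.50 Y43.14
M3 S714
G1 X24.87 Y60.97 F1059
M5

1 u = 1 mm; y_m = 97.41 − y.

[1] `<path>` cubic bezier, #ff00ff→cut S714 F1059: (17.58,47.73) → (7.83,43.77) → (6.83,41.01) → (12.73,37.14) → (23.68,29.89) → (37.84,16.98)

[2] `<polyline>` line segment, #ff00ff→cut S714 F1059: (31.74,36.23) → (95.91,65.32)

[3] `<path>` cubic bezier, #ff00ff→cut S714 F1059: (38.22,40.68) → (51.79,48.61) → (65.99,56.74) → (77.21,62.12) → (81.83,61.77) → (76.23,52.71)

[4] `<path>` closed polygon, #ff00ff→cut S714 F1059: (58.25,36.47) → (81.77,86.57) → (7.50,23.30) → (21.41,11.81) → (86.47,88.35) → (58.25,36.47) (closed)

[5] `<polygon>` rectangle, #ff00ff→cut S714 F1059: (29.67,46.25) → (36.60,46.25) → (36.60,12.21) → (29.67,12.21) → (29.67,46.25) (closed)

[6] `<path>` line segment, #ff00ff→cut S714 F1059: (16.68,73.23) → (55.45,40.73)

[7] `<line>` line segment, #ff00ff→cut S714 F1059: (52.50,43.14) → (24.87,60.97)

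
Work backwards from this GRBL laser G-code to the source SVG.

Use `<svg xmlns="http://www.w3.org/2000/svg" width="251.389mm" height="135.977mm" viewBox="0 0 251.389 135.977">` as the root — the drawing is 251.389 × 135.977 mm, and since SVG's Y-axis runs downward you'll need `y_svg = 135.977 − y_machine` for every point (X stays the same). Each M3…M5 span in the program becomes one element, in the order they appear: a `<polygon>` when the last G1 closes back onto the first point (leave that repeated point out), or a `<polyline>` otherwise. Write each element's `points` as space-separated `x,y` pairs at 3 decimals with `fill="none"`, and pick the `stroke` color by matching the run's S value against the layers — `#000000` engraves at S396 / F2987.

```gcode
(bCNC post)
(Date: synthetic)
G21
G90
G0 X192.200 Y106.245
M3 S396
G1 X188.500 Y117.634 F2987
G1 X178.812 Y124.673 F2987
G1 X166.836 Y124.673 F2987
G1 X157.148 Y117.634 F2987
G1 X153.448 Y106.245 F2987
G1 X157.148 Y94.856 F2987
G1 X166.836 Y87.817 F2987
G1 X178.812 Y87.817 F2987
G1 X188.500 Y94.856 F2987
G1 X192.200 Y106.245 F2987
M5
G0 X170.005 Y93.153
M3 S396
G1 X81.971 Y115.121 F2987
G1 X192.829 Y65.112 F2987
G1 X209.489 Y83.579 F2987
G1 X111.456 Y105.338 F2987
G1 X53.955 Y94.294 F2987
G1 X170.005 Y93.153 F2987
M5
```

<svg xmlns="http://www.w3.org/2000/svg" width="251.389mm" height="135.977mm" viewBox="0 0 251.389 135.977">
  <polygon points="192.200,29.732 188.500,18.343 178.812,11.304 166.836,11.304 157.148,18.343 153.448,29.732 157.148,41.121 166.836,48.160 178.812,48.160 188.500,41.121" fill="none" stroke="#000000"/>
  <polygon points="170.005,42.824 81.971,20.856 192.829,70.865 209.489,52.398 111.456,30.639 53.955,41.683" fill="none" stroke="#000000"/>
</svg>

Each laser-on run becomes one SVG element. Flip Y back into SVG space with y_svg = 135.977 − y_machine. Every run uses S396, so all elements get stroke `#000000` (engrave).

Run 1: The run returns to its start, so emit a `<polygon>` with points (Y-flipped): 192.200,29.732 188.500,18.343 178.812,11.304 166.836,11.304 157.148,18.343 153.448,29.732 157.148,41.121 166.836,48.160 178.812,48.160 188.500,41.121.

Run 2: The run returns to its start, so emit a `<polygon>` with points (Y-flipped): 170.005,42.824 81.971,20.856 192.829,70.865 209.489,52.398 111.456,30.639 53.955,41.683.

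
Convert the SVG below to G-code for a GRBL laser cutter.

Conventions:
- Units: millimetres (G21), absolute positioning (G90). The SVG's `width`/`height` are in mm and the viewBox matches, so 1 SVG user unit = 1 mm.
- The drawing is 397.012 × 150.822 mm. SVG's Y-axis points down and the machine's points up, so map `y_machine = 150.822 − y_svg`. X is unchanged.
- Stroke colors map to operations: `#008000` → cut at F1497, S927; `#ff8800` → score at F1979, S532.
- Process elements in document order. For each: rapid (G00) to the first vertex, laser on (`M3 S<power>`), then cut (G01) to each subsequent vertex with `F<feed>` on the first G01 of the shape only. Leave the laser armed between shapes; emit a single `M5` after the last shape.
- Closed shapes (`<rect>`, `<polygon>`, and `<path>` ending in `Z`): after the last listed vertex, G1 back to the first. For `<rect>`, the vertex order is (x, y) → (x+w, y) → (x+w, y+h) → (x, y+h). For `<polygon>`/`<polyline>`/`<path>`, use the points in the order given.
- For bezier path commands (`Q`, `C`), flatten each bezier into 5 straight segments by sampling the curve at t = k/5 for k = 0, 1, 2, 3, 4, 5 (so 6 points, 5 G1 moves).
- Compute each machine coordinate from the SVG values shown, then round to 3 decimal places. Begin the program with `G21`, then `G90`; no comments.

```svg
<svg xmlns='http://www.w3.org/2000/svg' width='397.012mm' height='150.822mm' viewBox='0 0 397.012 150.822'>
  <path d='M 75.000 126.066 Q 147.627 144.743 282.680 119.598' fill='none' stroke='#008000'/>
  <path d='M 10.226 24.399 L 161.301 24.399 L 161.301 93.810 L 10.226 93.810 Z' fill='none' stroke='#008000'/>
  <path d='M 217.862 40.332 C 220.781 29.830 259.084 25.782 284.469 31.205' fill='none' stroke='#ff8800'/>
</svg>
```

1 u = 1 mm; y_m = 150.822 − y.

[1] `<path>` quadratic bezier, #008000→cut S927 F1497: (75.000,24.756) → (106.548,19.038) → (143.090,16.826) → (184.626,18.120) → (231.156,22.919) → (282.680,31.224)

[2] `<path>` rectangle, #008000→cut S927 F1497: (10.226,126.423) → (161.301,126.423) → (161.301,57.012) → (10.226,57.012) → (10.226,126.423) (closed)

[3] `<path>` cubic bezier, #ff8800→score S532 F1979: (217.862,110.490) → (223.473,115.993) → (235.258,119.801) → (250.898,121.772) → (268.074,121.758) → (284.469,119.617)

G21
G90
G00 X75.000 Y24.756
M3 S927
G01 X106.548 Y19.038 F1497
G01 X143.090 Y16.826
G01 X184.626 Y18.120
G01 X231.156 Y22.919
G01 X282.680 Y31.224
G00 X10.226 Y126.423
M3 S927
G01 X161.301 Y126.423 F1497
G01 X161.301 Y57.012
G01 X10.226 Y57.012
G01 X10.226 Y126.423
G00 X217.862 Y110.490
M3 S532
G01 X223.473 Y115.993 F1979
G01 X235.258 Y119.801
G01 X250.898 Y121.772
G01 X268.074 Y121.758
G01 X284.469 Y119.617
M5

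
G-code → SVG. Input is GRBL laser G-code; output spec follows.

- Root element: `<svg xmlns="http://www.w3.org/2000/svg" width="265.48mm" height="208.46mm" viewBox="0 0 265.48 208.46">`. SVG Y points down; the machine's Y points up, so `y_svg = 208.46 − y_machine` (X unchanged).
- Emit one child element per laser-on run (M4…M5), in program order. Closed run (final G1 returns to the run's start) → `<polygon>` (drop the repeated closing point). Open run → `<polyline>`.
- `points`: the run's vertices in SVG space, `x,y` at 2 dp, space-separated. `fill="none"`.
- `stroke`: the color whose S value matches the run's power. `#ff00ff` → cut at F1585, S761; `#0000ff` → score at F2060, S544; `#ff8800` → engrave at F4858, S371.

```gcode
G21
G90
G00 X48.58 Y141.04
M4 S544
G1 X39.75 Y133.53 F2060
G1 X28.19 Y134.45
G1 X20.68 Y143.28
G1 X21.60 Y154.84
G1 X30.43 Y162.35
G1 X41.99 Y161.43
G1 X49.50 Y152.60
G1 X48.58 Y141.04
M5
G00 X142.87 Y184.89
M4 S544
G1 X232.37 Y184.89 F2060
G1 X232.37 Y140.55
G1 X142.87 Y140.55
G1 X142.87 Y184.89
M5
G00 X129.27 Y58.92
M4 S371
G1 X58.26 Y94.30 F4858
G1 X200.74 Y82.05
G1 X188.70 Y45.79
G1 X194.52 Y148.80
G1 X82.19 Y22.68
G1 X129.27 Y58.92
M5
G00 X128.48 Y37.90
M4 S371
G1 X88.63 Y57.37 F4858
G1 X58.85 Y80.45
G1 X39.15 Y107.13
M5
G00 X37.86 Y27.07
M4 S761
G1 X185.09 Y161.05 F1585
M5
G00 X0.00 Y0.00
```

<svg xmlns="http://www.w3.org/2000/svg" width="265.48mm" height="208.46mm" viewBox="0 0 265.48 208.46">
  <polygon points="48.58,67.42 39.75,74.93 28.19,74.01 20.68,65.18 21.60,53.62 30.43,46.11 41.99,47.03 49.50,55.86" fill="none" stroke="#0000ff"/>
  <polygon points="142.87,23.57 232.37,23.57 232.37,67.91 142.87,67.91" fill="none" stroke="#0000ff"/>
  <polygon points="129.27,149.54 58.26,114.16 200.74,126.41 188.70,162.67 194.52,59.66 82.19,185.78" fill="none" stroke="#ff8800"/>
  <polyline points="128.48,170.56 88.63,151.09 58.85,128.01 39.15,101.33" fill="none" stroke="#ff8800"/>
  <polyline points="37.86,181.39 185.09,47.41" fill="none" stroke="#ff00ff"/>
</svg>

Each laser-on run becomes one SVG element. Flip Y back into SVG space with y_svg = 208.46 − y_machine.

Run 1: power S544 maps to stroke `#0000ff` (score). The run returns to its start, so emit a `<polygon>` with points (Y-flipped): 48.58,67.42 39.75,74.93 28.19,74.01 20.68,65.18 21.60,53.62 30.43,46.11 41.99,47.03 49.50,55.86.

Run 2: the run's S544 means `#0000ff` (score). The run returns to its start, so emit a `<polygon>` with points (Y-flipped): 142.87,23.57 232.37,23.57 232.37,67.91 142.87,67.91.

Run 3: power S371 maps to stroke `#ff8800` (engrave). The run returns to its start, so emit a `<polygon>` with points (Y-flipped): 129.27,149.54 58.26,114.16 200.74,126.41 188.70,162.67 194.52,59.66 82.19,185.78.

Run 4: the run's S371 means `#ff8800` (engrave). The run is open, so emit a `<polyline>` with points (Y-flipped): 128.48,170.56 88.63,151.09 58.85,128.01 39.15,101.33.

Run 5: the run's S761 means `#ff00ff` (cut). The run is open, so emit a `<polyline>` with points (Y-flipped): 37.86,181.39 185.09,47.41.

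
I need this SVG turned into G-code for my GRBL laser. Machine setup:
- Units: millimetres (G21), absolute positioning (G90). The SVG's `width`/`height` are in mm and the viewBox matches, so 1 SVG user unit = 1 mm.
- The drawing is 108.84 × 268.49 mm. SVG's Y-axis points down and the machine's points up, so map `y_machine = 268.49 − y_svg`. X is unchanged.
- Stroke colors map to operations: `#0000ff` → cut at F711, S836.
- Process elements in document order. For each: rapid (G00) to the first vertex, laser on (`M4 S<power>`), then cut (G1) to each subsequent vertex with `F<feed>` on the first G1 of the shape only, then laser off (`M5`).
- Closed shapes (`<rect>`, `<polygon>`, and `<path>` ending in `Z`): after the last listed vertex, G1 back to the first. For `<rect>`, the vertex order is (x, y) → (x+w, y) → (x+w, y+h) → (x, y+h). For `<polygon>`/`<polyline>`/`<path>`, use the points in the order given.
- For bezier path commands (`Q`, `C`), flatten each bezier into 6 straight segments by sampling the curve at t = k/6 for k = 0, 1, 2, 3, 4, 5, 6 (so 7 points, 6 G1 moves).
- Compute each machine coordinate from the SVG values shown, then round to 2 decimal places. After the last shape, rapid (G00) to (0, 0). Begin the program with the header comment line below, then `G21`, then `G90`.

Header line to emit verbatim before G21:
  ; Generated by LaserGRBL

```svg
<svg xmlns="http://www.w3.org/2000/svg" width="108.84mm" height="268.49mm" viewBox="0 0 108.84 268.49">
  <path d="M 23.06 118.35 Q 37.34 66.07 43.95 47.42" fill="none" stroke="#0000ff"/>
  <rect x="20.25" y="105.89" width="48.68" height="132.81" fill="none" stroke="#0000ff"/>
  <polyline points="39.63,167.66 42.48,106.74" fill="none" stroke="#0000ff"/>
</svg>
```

Since the viewBox matches the mm dimensions, user units are millimetres directly. The only transform is the Y-flip y_m = 268.49 − y_svg.

Shape 1 is a quadratic bezier drawn with `<path>`. Its stroke #0000ff means cut at S836, F711. After flipping Y the toolpath is (23.06,150.14) → (27.61,166.63) → (31.73,181.26) → (35.42,194.01) → (38.69,204.90) → (41.53,213.92) → (43.95,221.07).

Shape 2 is a rectangle drawn with `<rect>`. Its stroke #0000ff means cut at S836, F711. After flipping Y the toolpath is (20.25,162.60) → (68.93,162.60) → (68.93,29.79) → (20.25,29.79) → (20.25,162.60), returning to the start.

Shape 3 is a line segment drawn with `<polyline>`. Its stroke #0000ff means cut at S836, F711. After flipping Y the toolpath is (39.63,100.83) → (42.48,161.75).

; Generated by LaserGRBL
G21
G90
G00 X23.06 Y150.14
M4 S836
G1 X27.61 Y166.63 F711
G1 X31.73 Y181.26
G1 X35.42 Y194.01
G1 X38.69 Y204.90
G1 X41.53 Y213.92
G1 X43.95 Y221.07
M5
G00 X20.25 Y162.60
M4 S836
G1 X68.93 Y162.60 F711
G1 X68.93 Y29.79
G1 X20.25 Y29.79
G1 X20.25 Y162.60
M5
G00 X39.63 Y100.83
M4 S836
G1 X42.48 Y161.75 F711
M5
G00 X0.00 Y0.00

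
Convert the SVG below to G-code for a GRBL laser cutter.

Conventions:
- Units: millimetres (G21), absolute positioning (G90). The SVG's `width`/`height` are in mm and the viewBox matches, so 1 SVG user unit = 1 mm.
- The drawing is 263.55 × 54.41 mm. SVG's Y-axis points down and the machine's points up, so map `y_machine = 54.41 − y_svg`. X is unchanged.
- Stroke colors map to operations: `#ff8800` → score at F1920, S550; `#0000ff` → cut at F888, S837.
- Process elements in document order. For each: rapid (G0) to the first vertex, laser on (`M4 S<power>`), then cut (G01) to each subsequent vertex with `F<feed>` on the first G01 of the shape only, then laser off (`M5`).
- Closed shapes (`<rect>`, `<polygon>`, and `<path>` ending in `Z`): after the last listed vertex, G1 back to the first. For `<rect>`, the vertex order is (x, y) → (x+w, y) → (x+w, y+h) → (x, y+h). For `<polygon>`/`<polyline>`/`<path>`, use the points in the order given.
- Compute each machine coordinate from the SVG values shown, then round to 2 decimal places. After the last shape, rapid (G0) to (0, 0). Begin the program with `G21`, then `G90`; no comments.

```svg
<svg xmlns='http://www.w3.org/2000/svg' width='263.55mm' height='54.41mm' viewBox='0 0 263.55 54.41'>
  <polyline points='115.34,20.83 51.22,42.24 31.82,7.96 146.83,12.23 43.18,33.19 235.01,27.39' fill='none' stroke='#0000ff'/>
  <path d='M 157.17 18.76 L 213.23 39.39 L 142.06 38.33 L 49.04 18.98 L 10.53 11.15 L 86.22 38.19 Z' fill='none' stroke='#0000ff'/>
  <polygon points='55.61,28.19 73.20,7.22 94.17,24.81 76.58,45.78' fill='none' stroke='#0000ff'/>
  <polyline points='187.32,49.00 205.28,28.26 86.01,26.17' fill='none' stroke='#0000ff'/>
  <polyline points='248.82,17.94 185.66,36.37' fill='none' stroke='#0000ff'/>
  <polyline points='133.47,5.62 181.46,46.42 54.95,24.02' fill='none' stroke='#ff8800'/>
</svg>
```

G21
G90
G0 X115.34 Y33.58
M4 S837
G01 X51.22 Y12.17 F888
G01 X31.82 Y46.45
G01 X146.83 Y42.18
G01 X43.18 Y21.22
G01 X235.01 Y27.02
M5
G0 X157.17 Y35.65
M4 S837
G01 X213.23 Y15.02 F888
G01 X142.06 Y16.08
G01 X49.04 Y35.43
G01 X10.53 Y43.26
G01 X86.22 Y16.22
G01 X157.17 Y35.65
M5
G0 X55.61 Y26.22
M4 S837
G01 X73.20 Y47.19 F888
G01 X94.17 Y29.60
G01 X76.58 Y8.63
G01 X55.61 Y26.22
M5
G0 X187.32 Y5.41
M4 S837
G01 X205.28 Y26.15 F888
G01 X86.01 Y28.24
M5
G0 X248.82 Y36.47
M4 S837
G01 X185.66 Y18.04 F888
M5
G0 X133.47 Y48.79
M4 S550
G01 X181.46 Y7.99 F1920
G01 X54.95 Y30.39
M5
G0 X0.00 Y0.00

viewBox `0 0 263.55 54.41` with mm width/height → 1 unit = 1 mm. Flip: y_m = 54.41 − y_svg.

**Shape 1** — `<polyline>` open polyline, stroke `#0000ff` → cut (S837, F888). Machine vertices: (115.34,33.58) → (51.22,12.17) → (31.82,46.45) → (146.83,42.18) → (43.18,21.22) → (235.01,27.02). Open path.

**Shape 2** — `<path>` closed polygon, stroke `#0000ff` → cut (S837, F888). Machine vertices: (157.17,35.65) → (213.23,15.02) → (142.06,16.08) → (49.04,35.43) → (10.53,43.26) → (86.22,16.22) → (157.17,35.65). Closed: final G1 returns to the first vertex.

**Shape 3** — `<polygon>` regular polygon, stroke `#0000ff` → cut (S837, F888). Machine vertices: (55.61,26.22) → (73.20,47.19) → (94.17,29.60) → (76.58,8.63) → (55.61,26.22). Closed: final G1 returns to the first vertex.

**Shape 4** — `<polyline>` open polyline, stroke `#0000ff` → cut (S837, F888). Machine vertices: (187.32,5.41) → (205.28,26.15) → (86.01,28.24). Open path.

**Shape 5** — `<polyline>` line segment, stroke `#0000ff` → cut (S837, F888). Machine vertices: (248.82,36.47) → (185.66,18.04). Open path.

**Shape 6** — `<polyline>` open polyline, stroke `#ff8800` → score (S550, F1920). Machine vertices: (133.47,48.79) → (181.46,7.99) → (54.95,30.39). Open path.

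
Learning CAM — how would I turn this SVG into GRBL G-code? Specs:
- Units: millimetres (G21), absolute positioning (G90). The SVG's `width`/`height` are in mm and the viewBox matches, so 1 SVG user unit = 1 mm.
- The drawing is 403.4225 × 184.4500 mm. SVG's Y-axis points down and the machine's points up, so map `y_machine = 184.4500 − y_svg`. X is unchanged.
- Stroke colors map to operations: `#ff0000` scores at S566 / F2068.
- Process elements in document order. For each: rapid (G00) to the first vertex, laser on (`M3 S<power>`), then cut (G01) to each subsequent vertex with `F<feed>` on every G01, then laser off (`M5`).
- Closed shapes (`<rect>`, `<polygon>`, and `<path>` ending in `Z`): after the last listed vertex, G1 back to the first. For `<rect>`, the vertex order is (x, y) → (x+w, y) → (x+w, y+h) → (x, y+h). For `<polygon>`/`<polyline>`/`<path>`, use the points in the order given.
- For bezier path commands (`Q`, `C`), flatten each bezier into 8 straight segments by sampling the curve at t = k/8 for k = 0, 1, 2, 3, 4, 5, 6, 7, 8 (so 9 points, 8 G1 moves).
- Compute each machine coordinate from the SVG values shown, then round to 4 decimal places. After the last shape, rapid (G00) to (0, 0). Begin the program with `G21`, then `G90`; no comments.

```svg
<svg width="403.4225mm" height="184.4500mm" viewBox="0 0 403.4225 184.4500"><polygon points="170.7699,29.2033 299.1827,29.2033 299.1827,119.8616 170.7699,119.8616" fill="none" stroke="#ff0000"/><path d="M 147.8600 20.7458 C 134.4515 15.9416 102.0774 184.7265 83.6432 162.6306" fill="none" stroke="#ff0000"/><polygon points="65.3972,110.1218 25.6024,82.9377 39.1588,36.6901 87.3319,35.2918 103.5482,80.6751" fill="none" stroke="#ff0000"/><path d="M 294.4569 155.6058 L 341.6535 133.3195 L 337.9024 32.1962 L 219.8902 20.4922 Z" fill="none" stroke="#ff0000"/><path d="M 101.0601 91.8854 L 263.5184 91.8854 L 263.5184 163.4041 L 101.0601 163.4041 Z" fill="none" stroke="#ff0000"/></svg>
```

G21
G90
G00 X170.7699 Y155.2467
M3 S566
G01 X299.1827 Y155.2467 F2068
G01 X299.1827 Y64.5884 F2068
G01 X170.7699 Y64.5884 F2068
G01 X170.7699 Y155.2467 F2068
M5
G00 X147.8600 Y163.7042
M3 S566
G01 X142.0071 Y158.0806 F2068
G01 X134.7617 Y140.4542 F2068
G01 X126.5096 Y115.0961 F2068
G01 X117.6362 Y86.2774 F2068
G01 X108.5273 Y58.2693 F2068
G01 X99.5684 Y35.3428 F2068
G01 X91.1452 Y21.7691 F2068
G01 X83.6432 Y21.8194 F2068
M5
G00 X65.3972 Y74.3282
M3 S566
G01 X25.6024 Y101.5123 F2068
G01 X39.1588 Y147.7599 F2068
G01 X87.3319 Y149.1582 F2068
G01 X103.5482 Y103.7749 F2068
G01 X65.3972 Y74.3282 F2068
M5
G00 X294.4569 Y28.8442
M3 S566
G01 X341.6535 Y51.1305 F2068
G01 X337.9024 Y152.2538 F2068
G01 X219.8902 Y163.9578 F2068
G01 X294.4569 Y28.8442 F2068
M5
G00 X101.0601 Y92.5646
M3 S566
G01 X263.5184 Y92.5646 F2068
G01 X263.5184 Y21.0459 F2068
G01 X101.0601 Y21.0459 F2068
G01 X101.0601 Y92.5646 F2068
M5
G00 X0.0000 Y0.0000

Since the viewBox matches the mm dimensions, user units are millimetres directly. The only transform is the Y-flip y_m = 184.4500 − y_svg.

Shape 1 is a rectangle drawn with `<polygon>`. Its stroke #ff0000 means score at S566, F2068. After flipping Y the toolpath is (170.7699,155.2467) → (299.1827,155.2467) → (299.1827,64.5884) → (170.7699,64.5884) → (170.7699,155.2467), returning to the start.

Shape 2 is a cubic bezier drawn with `<path>`. Its stroke #ff0000 means score at S566, F2068. After flipping Y the toolpath is (147.8600,163.7042) → (142.0071,158.0806) → (134.7617,140.4542) → (126.5096,115.0961) → (117.6362,86.2774) → (108.5273,58.2693) → (99.5684,35.3428) → (91.1452,21.7691) → (83.6432,21.8194).

Shape 3 is a regular polygon drawn with `<polygon>`. Its stroke #ff0000 means score at S566, F2068. After flipping Y the toolpath is (65.3972,74.3282) → (25.6024,101.5123) → (39.1588,147.7599) → (87.3319,149.1582) → (103.5482,103.7749) → (65.3972,74.3282), returning to the start.

Shape 4 is a closed polygon drawn with `<path>`. Its stroke #ff0000 means score at S566, F2068. After flipping Y the toolpath is (294.4569,28.8442) → (341.6535,51.1305) → (337.9024,152.2538) → (219.8902,163.9578) → (294.4569,28.8442), returning to the start.

Shape 5 is a rectangle drawn with `<path>`. Its stroke #ff0000 means score at S566, F2068. After flipping Y the toolpath is (101.0601,92.5646) → (263.5184,92.5646) → (263.5184,21.0459) → (101.0601,21.0459) → (101.0601,92.5646), returning to the start.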